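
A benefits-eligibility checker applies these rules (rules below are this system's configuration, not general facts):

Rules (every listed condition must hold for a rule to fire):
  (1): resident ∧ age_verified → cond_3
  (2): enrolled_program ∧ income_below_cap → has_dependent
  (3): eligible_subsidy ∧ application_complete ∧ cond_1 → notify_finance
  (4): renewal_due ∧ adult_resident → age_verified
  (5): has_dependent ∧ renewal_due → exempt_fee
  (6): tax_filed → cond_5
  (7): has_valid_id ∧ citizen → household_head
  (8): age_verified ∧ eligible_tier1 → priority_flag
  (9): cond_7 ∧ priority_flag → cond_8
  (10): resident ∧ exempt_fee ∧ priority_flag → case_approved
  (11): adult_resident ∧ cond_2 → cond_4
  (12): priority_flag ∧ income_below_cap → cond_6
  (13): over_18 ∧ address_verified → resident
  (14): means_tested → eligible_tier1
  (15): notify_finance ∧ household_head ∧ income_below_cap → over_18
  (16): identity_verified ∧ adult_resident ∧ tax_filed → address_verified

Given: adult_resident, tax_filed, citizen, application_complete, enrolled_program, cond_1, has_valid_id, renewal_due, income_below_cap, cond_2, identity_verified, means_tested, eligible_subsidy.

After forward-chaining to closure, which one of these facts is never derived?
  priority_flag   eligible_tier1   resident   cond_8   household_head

cond_8

Round 1: (2) [enrolled_program ∧ income_below_cap → has_dependent]; (3) [eligible_subsidy ∧ application_complete ∧ cond_1 → notify_finance]; (4) [renewal_due ∧ adult_resident → age_verified]; (6) [tax_filed → cond_5]; (7) [has_valid_id ∧ citizen → household_head]; (11) [adult_resident ∧ cond_2 → cond_4]; (14) [means_tested → eligible_tier1]; (16) [identity_verified ∧ adult_resident ∧ tax_filed → address_verified]. Adds has_dependent, notify_finance, age_verified, cond_5, household_head, cond_4, eligible_tier1, address_verified.
Round 2: (5) [has_dependent ∧ renewal_due → exempt_fee]; (8) [age_verified ∧ eligible_tier1 → priority_flag]; (15) [notify_finance ∧ household_head ∧ income_below_cap → over_18]. Adds exempt_fee, priority_flag, over_18.
Round 3: (12) [priority_flag ∧ income_below_cap → cond_6]; (13) [over_18 ∧ address_verified → resident]. Adds cond_6, resident.
Round 4: (1) [resident ∧ age_verified → cond_3]; (10) [resident ∧ exempt_fee ∧ priority_flag → case_approved]. Adds cond_3, case_approved.
Derived: household_head (round 1), resident (round 3), priority_flag (round 2), eligible_tier1 (round 1). cond_8 never appears in any round.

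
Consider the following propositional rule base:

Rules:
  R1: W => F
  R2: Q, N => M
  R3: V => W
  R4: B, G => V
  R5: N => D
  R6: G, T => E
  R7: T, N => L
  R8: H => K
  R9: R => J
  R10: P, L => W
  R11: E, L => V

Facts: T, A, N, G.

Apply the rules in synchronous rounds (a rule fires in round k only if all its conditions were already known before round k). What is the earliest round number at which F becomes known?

4

[1] R5 [N => D]; R6 [G, T => E]; R7 [T, N => L]. ⇒ new: D, E, L.
[2] R11 [E, L => V]. ⇒ new: V.
[3] R3 [V => W]. ⇒ new: W.
[4] R1 [W => F]. ⇒ new: F.
F first appears in round 4.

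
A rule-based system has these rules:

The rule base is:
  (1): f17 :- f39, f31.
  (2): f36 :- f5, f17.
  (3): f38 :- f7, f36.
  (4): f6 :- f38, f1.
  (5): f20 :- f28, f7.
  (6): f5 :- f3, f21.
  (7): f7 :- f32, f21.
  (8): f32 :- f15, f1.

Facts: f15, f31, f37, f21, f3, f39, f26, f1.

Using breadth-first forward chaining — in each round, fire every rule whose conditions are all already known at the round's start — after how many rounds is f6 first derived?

Round 1 fires (1), (6), (8), giving f17, f5, f32.
Round 2 fires (2), (7), giving f36, f7.
Round 3 fires (3), giving f38.
Round 4 fires (4), giving f6.
f6 first appears in round 4.

4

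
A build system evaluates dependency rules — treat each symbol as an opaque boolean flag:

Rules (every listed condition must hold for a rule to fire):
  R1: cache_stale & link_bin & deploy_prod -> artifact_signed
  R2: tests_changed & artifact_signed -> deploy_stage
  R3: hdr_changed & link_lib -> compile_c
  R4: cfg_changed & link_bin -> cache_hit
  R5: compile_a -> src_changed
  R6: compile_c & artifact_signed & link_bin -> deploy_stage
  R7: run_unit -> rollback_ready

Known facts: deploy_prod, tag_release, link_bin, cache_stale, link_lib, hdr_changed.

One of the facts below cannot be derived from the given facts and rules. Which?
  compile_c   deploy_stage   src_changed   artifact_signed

src_changed

Round 1 — R1, R3, derive artifact_signed, compile_c.
Round 2 — R6, derive deploy_stage.
Derived: compile_c (round 1), artifact_signed (round 1), deploy_stage (round 2). src_changed never appears in any round.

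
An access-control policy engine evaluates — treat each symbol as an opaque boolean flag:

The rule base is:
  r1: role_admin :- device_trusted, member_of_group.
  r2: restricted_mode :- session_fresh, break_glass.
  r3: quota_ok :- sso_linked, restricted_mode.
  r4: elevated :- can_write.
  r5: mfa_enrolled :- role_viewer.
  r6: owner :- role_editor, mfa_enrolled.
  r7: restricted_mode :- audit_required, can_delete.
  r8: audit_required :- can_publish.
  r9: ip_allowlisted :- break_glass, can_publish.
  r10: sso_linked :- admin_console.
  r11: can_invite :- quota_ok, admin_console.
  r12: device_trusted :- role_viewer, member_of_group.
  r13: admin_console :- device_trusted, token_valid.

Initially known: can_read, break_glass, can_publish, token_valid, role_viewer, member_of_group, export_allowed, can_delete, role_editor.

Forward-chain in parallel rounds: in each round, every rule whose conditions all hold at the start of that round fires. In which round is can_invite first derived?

[1] r5 [mfa_enrolled :- role_viewer.]; r8 [audit_required :- can_publish.]; r9 [ip_allowlisted :- break_glass, can_publish.]; r12 [device_trusted :- role_viewer, member_of_group.]. ⇒ new: mfa_enrolled, audit_required, ip_allowlisted, device_trusted.
[2] r1 [role_admin :- device_trusted, member_of_group.]; r6 [owner :- role_editor, mfa_enrolled.]; r7 [restricted_mode :- audit_required, can_delete.]; r13 [admin_console :- device_trusted, token_valid.]. ⇒ new: role_admin, owner, restricted_mode, admin_console.
[3] r10 [sso_linked :- admin_console.]. ⇒ new: sso_linked.
[4] r3 [quota_ok :- sso_linked, restricted_mode.]. ⇒ new: quota_ok.
[5] r11 [can_invite :- quota_ok, admin_console.]. ⇒ new: can_invite.
can_invite first appears in round 5.

5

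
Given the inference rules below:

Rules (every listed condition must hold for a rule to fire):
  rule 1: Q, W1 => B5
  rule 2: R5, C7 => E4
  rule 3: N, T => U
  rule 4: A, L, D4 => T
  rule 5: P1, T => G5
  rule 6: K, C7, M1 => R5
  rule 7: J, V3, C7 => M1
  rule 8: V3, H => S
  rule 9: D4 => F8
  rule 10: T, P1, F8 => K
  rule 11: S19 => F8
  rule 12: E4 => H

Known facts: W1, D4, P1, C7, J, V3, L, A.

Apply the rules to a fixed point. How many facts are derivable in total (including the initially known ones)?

[1] rule 4 [A, L, D4 => T]; rule 7 [J, V3, C7 => M1]; rule 9 [D4 => F8]. ⇒ new: T, M1, F8.
[2] rule 5 [P1, T => G5]; rule 10 [T, P1, F8 => K]. ⇒ new: G5, K.
[3] rule 6 [K, C7, M1 => R5]. ⇒ new: R5.
[4] rule 2 [R5, C7 => E4]. ⇒ new: E4.
[5] rule 12 [E4 => H]. ⇒ new: H.
[6] rule 8 [V3, H => S]. ⇒ new: S.
Closure: {A, C7, D4, E4, F8, G5, H, J, K, L, M1, P1, R5, S, T, V3, W1} — 17 facts.

17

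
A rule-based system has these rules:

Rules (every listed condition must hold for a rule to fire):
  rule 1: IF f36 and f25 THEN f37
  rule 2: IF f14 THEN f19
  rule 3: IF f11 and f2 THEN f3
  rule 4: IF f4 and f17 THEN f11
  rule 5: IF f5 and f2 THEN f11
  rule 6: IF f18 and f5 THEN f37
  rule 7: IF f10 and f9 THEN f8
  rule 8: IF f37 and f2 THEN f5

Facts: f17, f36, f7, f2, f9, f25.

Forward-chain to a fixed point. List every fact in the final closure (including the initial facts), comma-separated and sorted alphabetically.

Round 1 fires rule 1, giving f37.
Round 2 fires rule 8, giving f5.
Round 3 fires rule 5, giving f11.
Round 4 fires rule 3, giving f3.

f11, f17, f2, f25, f3, f36, f37, f5, f7, f9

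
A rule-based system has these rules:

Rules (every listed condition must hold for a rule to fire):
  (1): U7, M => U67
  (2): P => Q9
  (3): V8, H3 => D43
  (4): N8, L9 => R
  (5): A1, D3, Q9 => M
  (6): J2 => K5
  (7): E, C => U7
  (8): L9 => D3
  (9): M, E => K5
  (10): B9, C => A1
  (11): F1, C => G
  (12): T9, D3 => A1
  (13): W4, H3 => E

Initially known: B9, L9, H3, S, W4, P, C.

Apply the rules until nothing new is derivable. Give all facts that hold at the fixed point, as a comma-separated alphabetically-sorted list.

Round 1: (2) [P => Q9]; (8) [L9 => D3]; (10) [B9, C => A1]; (13) [W4, H3 => E]. New: Q9, D3, A1, E.
Round 2: (5) [A1, D3, Q9 => M]; (7) [E, C => U7]. New: M, U7.
Round 3: (1) [U7, M => U67]; (9) [M, E => K5]. New: U67, K5.

A1, B9, C, D3, E, H3, K5, L9, M, P, Q9, S, U67, U7, W4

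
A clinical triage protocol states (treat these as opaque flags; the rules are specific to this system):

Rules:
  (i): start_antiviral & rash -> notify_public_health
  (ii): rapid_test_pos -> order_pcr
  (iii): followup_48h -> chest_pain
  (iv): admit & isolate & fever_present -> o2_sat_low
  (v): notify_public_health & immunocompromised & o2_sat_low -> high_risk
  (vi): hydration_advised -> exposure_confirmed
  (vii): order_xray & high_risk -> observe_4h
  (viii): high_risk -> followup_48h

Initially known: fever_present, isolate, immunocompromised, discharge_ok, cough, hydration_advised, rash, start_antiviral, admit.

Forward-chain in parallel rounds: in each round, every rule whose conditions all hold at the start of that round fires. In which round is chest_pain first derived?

4

Round 1: (i) [start_antiviral & rash -> notify_public_health]; (iv) [admit & isolate & fever_present -> o2_sat_low]; (vi) [hydration_advised -> exposure_confirmed]. New: notify_public_health, o2_sat_low, exposure_confirmed.
Round 2: (v) [notify_public_health & immunocompromised & o2_sat_low -> high_risk]. New: high_risk.
Round 3: (viii) [high_risk -> followup_48h]. New: followup_48h.
Round 4: (iii) [followup_48h -> chest_pain]. New: chest_pain.
chest_pain first appears in round 4.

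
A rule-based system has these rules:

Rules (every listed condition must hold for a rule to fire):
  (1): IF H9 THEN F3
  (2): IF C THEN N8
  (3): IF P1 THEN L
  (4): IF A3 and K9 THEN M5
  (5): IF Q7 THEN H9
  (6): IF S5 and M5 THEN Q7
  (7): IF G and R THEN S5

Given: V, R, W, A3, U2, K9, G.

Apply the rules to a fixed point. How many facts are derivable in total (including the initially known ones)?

12

Round 1 fires (4), (7), giving M5, S5.
Round 2 fires (6), giving Q7.
Round 3 fires (5), giving H9.
Round 4 fires (1), giving F3.
Closure: {A3, F3, G, H9, K9, M5, Q7, R, S5, U2, V, W} — 12 facts.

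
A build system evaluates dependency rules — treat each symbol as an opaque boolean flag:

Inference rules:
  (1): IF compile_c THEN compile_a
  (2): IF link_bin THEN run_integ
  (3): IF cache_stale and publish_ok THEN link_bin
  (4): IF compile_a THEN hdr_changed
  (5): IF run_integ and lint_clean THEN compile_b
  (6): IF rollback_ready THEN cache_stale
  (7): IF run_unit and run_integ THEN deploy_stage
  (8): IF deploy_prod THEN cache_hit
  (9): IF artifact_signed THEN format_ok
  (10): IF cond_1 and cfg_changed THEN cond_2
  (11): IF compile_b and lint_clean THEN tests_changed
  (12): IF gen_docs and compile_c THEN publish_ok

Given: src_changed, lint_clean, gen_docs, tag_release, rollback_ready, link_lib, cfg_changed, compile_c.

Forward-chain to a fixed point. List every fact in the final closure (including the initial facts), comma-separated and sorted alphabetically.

cache_stale, cfg_changed, compile_a, compile_b, compile_c, gen_docs, hdr_changed, link_bin, link_lib, lint_clean, publish_ok, rollback_ready, run_integ, src_changed, tag_release, tests_changed

Round 1 fires (1), (6), (12), giving compile_a, cache_stale, publish_ok.
Round 2 fires (3), (4), giving link_bin, hdr_changed.
Round 3 fires (2), giving run_integ.
Round 4 fires (5), giving compile_b.
Round 5 fires (11), giving tests_changed.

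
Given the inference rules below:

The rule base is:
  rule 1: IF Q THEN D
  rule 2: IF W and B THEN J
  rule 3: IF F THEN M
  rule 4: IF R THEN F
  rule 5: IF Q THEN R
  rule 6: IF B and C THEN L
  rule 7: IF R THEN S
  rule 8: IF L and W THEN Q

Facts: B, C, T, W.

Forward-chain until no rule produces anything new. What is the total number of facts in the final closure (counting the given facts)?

12

Round 1: rule 2 [IF W and B THEN J]; rule 6 [IF B and C THEN L]. New: J, L.
Round 2: rule 8 [IF L and W THEN Q]. New: Q.
Round 3: rule 1 [IF Q THEN D]; rule 5 [IF Q THEN R]. New: D, R.
Round 4: rule 4 [IF R THEN F]; rule 7 [IF R THEN S]. New: F, S.
Round 5: rule 3 [IF F THEN M]. New: M.
Closure: {B, C, D, F, J, L, M, Q, R, S, T, W} — 12 facts.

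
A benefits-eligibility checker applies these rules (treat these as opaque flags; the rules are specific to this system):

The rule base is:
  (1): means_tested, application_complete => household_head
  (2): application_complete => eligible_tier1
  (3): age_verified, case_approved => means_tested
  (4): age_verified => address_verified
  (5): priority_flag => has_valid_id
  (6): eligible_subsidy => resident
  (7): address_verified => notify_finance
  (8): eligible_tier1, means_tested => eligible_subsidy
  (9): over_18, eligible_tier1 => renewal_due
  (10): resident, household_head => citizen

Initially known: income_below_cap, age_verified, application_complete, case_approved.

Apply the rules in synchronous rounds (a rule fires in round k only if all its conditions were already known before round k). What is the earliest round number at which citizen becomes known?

Round 1 — (2), (3), (4), derive eligible_tier1, means_tested, address_verified.
Round 2 — (1), (7), (8), derive household_head, notify_finance, eligible_subsidy.
Round 3 — (6), derive resident.
Round 4 — (10), derive citizen.
citizen first appears in round 4.

4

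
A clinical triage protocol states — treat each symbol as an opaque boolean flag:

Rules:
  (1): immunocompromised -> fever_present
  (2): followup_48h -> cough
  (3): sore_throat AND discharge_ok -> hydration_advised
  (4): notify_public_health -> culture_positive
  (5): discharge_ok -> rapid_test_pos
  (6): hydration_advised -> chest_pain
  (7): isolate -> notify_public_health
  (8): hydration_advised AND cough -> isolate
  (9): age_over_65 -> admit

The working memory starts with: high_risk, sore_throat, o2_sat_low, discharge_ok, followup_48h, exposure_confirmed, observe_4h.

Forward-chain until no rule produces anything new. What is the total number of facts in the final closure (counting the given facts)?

14

Round 1: (2) [followup_48h -> cough]; (3) [sore_throat AND discharge_ok -> hydration_advised]; (5) [discharge_ok -> rapid_test_pos]. New: cough, hydration_advised, rapid_test_pos.
Round 2: (6) [hydration_advised -> chest_pain]; (8) [hydration_advised AND cough -> isolate]. New: chest_pain, isolate.
Round 3: (7) [isolate -> notify_public_health]. New: notify_public_health.
Round 4: (4) [notify_public_health -> culture_positive]. New: culture_positive.
Closure: {chest_pain, cough, culture_positive, discharge_ok, exposure_confirmed, followup_48h, high_risk, hydration_advised, isolate, notify_public_health, o2_sat_low, observe_4h, rapid_test_pos, sore_throat} — 14 facts.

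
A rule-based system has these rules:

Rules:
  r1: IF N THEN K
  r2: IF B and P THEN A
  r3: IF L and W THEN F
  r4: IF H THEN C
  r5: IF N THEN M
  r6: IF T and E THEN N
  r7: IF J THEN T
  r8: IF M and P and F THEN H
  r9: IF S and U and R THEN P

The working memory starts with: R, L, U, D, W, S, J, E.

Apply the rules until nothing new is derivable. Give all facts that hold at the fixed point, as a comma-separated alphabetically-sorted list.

C, D, E, F, H, J, K, L, M, N, P, R, S, T, U, W

Round 1: r3 [IF L and W THEN F]; r7 [IF J THEN T]; r9 [IF S and U and R THEN P]. New: F, T, P.
Round 2: r6 [IF T and E THEN N]. New: N.
Round 3: r1 [IF N THEN K]; r5 [IF N THEN M]. New: K, M.
Round 4: r8 [IF M and P and F THEN H]. New: H.
Round 5: r4 [IF H THEN C]. New: C.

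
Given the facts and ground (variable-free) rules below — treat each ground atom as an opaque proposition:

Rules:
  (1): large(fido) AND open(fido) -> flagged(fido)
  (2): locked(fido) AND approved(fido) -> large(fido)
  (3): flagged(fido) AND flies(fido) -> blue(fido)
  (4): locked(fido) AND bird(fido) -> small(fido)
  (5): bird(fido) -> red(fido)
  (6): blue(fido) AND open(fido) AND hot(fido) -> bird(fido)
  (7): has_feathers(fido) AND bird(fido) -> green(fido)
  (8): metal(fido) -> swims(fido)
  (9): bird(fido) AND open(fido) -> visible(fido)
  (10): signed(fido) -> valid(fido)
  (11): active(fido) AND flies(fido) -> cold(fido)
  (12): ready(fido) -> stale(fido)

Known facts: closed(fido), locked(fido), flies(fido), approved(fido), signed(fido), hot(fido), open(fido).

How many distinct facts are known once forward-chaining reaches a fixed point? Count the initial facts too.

15

Round 1: (2) [locked(fido) AND approved(fido) -> large(fido)]; (10) [signed(fido) -> valid(fido)]. Adds large(fido), valid(fido).
Round 2: (1) [large(fido) AND open(fido) -> flagged(fido)]. Adds flagged(fido).
Round 3: (3) [flagged(fido) AND flies(fido) -> blue(fido)]. Adds blue(fido).
Round 4: (6) [blue(fido) AND open(fido) AND hot(fido) -> bird(fido)]. Adds bird(fido).
Round 5: (4) [locked(fido) AND bird(fido) -> small(fido)]; (5) [bird(fido) -> red(fido)]; (9) [bird(fido) AND open(fido) -> visible(fido)]. Adds small(fido), red(fido), visible(fido).
Closure: {approved(fido), bird(fido), blue(fido), closed(fido), flagged(fido), flies(fido), hot(fido), large(fido), locked(fido), open(fido), red(fido), signed(fido), small(fido), valid(fido), visible(fido)} — 15 facts.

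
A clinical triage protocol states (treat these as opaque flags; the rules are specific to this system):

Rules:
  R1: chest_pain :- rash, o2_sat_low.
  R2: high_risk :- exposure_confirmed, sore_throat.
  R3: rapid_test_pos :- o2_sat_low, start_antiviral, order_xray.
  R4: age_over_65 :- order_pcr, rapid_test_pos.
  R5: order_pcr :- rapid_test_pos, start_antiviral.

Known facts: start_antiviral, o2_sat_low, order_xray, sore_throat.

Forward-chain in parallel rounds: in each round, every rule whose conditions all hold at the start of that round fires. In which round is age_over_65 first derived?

[1] R3 [rapid_test_pos :- o2_sat_low, start_antiviral, order_xray.]. ⇒ new: rapid_test_pos.
[2] R5 [order_pcr :- rapid_test_pos, start_antiviral.]. ⇒ new: order_pcr.
[3] R4 [age_over_65 :- order_pcr, rapid_test_pos.]. ⇒ new: age_over_65.
age_over_65 first appears in round 3.

3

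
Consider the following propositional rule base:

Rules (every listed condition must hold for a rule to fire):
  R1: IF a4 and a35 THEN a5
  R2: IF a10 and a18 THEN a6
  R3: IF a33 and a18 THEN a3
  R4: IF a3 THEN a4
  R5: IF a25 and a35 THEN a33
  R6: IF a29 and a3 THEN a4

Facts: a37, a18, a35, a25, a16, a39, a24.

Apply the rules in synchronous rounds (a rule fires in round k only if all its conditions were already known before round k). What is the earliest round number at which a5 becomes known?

Round 1 fires R5, giving a33.
Round 2 fires R3, giving a3.
Round 3 fires R4, giving a4.
Round 4 fires R1, giving a5.
a5 first appears in round 4.

4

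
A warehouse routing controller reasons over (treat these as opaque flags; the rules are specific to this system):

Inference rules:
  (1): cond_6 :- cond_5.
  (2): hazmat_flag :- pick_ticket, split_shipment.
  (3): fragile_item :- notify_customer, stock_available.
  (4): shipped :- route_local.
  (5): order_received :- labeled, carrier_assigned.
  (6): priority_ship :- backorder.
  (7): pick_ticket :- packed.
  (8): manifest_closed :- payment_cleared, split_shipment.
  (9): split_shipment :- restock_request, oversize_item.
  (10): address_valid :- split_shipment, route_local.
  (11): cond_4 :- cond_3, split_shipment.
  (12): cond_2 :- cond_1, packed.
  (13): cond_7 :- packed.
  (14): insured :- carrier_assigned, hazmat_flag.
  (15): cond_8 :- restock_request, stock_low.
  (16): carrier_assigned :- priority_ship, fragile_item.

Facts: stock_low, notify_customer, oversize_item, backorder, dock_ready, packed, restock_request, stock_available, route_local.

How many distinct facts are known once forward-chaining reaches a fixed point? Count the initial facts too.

20

Round 1: (3) [fragile_item :- notify_customer, stock_available.]; (4) [shipped :- route_local.]; (6) [priority_ship :- backorder.]; (7) [pick_ticket :- packed.]; (9) [split_shipment :- restock_request, oversize_item.]; (13) [cond_7 :- packed.]; (15) [cond_8 :- restock_request, stock_low.]. New: fragile_item, shipped, priority_ship, pick_ticket, split_shipment, cond_7, cond_8.
Round 2: (2) [hazmat_flag :- pick_ticket, split_shipment.]; (10) [address_valid :- split_shipment, route_local.]; (16) [carrier_assigned :- priority_ship, fragile_item.]. New: hazmat_flag, address_valid, carrier_assigned.
Round 3: (14) [insured :- carrier_assigned, hazmat_flag.]. New: insured.
Closure: {address_valid, backorder, carrier_assigned, cond_7, cond_8, dock_ready, fragile_item, hazmat_flag, insured, notify_customer, oversize_item, packed, pick_ticket, priority_ship, restock_request, route_local, shipped, split_shipment, stock_available, stock_low} — 20 facts.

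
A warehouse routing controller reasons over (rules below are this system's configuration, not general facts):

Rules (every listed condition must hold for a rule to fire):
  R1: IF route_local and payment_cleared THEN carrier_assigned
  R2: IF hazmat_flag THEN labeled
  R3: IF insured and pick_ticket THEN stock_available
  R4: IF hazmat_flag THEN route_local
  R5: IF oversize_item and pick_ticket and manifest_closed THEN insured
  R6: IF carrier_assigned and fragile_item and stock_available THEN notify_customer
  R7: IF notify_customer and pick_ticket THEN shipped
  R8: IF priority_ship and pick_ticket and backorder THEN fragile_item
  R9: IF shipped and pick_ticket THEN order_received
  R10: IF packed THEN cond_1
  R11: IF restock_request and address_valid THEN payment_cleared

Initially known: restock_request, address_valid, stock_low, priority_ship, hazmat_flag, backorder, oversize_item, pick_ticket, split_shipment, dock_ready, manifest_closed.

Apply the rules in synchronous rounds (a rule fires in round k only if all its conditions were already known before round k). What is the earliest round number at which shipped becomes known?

Round 1: R2 [IF hazmat_flag THEN labeled]; R4 [IF hazmat_flag THEN route_local]; R5 [IF oversize_item and pick_ticket and manifest_closed THEN insured]; R8 [IF priority_ship and pick_ticket and backorder THEN fragile_item]; R11 [IF restock_request and address_valid THEN payment_cleared]. Adds labeled, route_local, insured, fragile_item, payment_cleared.
Round 2: R1 [IF route_local and payment_cleared THEN carrier_assigned]; R3 [IF insured and pick_ticket THEN stock_available]. Adds carrier_assigned, stock_available.
Round 3: R6 [IF carrier_assigned and fragile_item and stock_available THEN notify_customer]. Adds notify_customer.
Round 4: R7 [IF notify_customer and pick_ticket THEN shipped]. Adds shipped.
shipped first appears in round 4.

4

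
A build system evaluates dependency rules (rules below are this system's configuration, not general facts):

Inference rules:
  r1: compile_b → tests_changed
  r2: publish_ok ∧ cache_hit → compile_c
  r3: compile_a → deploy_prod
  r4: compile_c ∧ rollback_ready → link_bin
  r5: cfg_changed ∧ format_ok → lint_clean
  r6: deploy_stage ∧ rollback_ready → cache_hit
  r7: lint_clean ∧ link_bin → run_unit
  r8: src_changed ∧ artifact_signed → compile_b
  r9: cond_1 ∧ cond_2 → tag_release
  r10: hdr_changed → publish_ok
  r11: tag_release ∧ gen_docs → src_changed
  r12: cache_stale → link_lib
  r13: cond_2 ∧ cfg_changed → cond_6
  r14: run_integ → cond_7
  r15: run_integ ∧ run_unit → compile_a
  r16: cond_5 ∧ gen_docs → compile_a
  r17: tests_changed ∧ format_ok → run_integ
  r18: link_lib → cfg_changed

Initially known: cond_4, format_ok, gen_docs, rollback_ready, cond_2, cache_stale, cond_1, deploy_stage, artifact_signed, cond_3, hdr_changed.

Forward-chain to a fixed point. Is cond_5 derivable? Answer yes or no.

no

Round 1 — r6, r9, r10, r12, derive cache_hit, tag_release, publish_ok, link_lib.
Round 2 — r2, r11, r18, derive compile_c, src_changed, cfg_changed.
Round 3 — r4, r5, r8, r13, derive link_bin, lint_clean, compile_b, cond_6.
Round 4 — r1, r7, derive tests_changed, run_unit.
Round 5 — r17, derive run_integ.
Round 6 — r14, r15, derive cond_7, compile_a.
Round 7 — r3, derive deploy_prod.
Fixed point reached. No rule has cond_5 as a consequent, and it is not given.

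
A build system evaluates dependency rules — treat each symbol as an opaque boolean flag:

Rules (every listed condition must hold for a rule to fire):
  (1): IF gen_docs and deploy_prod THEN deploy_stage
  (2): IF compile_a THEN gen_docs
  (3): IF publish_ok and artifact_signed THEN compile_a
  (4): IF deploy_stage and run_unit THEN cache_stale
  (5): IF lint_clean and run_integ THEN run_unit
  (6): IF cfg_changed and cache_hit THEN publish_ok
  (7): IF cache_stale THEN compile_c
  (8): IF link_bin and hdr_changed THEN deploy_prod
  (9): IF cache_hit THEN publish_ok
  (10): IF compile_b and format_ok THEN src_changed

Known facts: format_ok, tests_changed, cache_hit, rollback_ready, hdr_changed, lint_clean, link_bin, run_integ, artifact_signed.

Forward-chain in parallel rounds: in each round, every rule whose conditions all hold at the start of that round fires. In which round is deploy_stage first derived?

Round 1: (5) [IF lint_clean and run_integ THEN run_unit]; (8) [IF link_bin and hdr_changed THEN deploy_prod]; (9) [IF cache_hit THEN publish_ok]. New: run_unit, deploy_prod, publish_ok.
Round 2: (3) [IF publish_ok and artifact_signed THEN compile_a]. New: compile_a.
Round 3: (2) [IF compile_a THEN gen_docs]. New: gen_docs.
Round 4: (1) [IF gen_docs and deploy_prod THEN deploy_stage]. New: deploy_stage.
deploy_stage first appears in round 4.

4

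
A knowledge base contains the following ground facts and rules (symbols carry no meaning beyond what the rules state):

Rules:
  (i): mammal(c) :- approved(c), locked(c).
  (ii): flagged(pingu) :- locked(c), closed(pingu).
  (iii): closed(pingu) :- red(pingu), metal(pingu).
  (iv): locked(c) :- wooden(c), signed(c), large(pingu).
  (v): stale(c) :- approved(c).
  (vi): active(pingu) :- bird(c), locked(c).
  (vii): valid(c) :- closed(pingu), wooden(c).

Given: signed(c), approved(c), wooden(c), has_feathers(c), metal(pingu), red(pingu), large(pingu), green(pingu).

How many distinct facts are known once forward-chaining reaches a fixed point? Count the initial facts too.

14

Round 1 fires (iii), (iv), (v), giving closed(pingu), locked(c), stale(c).
Round 2 fires (i), (ii), (vii), giving mammal(c), flagged(pingu), valid(c).
Closure: {approved(c), closed(pingu), flagged(pingu), green(pingu), has_feathers(c), large(pingu), locked(c), mammal(c), metal(pingu), red(pingu), signed(c), stale(c), valid(c), wooden(c)} — 14 facts.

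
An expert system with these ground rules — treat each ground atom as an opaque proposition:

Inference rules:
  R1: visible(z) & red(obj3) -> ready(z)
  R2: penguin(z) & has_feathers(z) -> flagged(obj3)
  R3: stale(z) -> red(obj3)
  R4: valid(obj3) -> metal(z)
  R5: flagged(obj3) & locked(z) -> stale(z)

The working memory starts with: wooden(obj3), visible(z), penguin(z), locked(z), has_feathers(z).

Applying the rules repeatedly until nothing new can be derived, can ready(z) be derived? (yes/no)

[1] R2 [penguin(z) & has_feathers(z) -> flagged(obj3)]. ⇒ new: flagged(obj3).
[2] R5 [flagged(obj3) & locked(z) -> stale(z)]. ⇒ new: stale(z).
[3] R3 [stale(z) -> red(obj3)]. ⇒ new: red(obj3).
[4] R1 [visible(z) & red(obj3) -> ready(z)]. ⇒ new: ready(z).
ready(z) appears in round 4, so it is derivable.

yes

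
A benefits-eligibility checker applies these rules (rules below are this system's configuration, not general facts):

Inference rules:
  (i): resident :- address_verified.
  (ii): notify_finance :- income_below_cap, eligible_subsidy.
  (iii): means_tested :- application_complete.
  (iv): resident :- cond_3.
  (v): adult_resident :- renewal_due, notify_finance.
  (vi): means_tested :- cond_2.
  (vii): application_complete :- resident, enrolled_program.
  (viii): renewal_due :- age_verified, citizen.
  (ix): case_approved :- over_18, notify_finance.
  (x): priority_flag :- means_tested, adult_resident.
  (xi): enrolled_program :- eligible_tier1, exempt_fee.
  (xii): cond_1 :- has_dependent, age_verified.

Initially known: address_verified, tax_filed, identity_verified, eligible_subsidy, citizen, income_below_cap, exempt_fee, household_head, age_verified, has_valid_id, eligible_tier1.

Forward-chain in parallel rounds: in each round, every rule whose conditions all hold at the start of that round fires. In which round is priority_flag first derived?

[1] (i) [resident :- address_verified.]; (ii) [notify_finance :- income_below_cap, eligible_subsidy.]; (viii) [renewal_due :- age_verified, citizen.]; (xi) [enrolled_program :- eligible_tier1, exempt_fee.]. ⇒ new: resident, notify_finance, renewal_due, enrolled_program.
[2] (v) [adult_resident :- renewal_due, notify_finance.]; (vii) [application_complete :- resident, enrolled_program.]. ⇒ new: adult_resident, application_complete.
[3] (iii) [means_tested :- application_complete.]. ⇒ new: means_tested.
[4] (x) [priority_flag :- means_tested, adult_resident.]. ⇒ new: priority_flag.
priority_flag first appears in round 4.

4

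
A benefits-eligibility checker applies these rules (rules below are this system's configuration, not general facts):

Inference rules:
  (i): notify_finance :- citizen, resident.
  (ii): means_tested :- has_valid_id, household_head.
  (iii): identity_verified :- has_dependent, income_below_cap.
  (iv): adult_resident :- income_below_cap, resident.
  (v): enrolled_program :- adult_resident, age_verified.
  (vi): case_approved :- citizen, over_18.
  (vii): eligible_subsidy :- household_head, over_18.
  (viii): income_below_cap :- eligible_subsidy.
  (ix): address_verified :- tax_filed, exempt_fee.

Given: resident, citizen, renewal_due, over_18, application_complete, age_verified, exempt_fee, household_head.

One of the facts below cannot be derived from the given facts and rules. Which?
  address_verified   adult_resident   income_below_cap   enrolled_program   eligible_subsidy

address_verified

[1] (i) [notify_finance :- citizen, resident.]; (vi) [case_approved :- citizen, over_18.]; (vii) [eligible_subsidy :- household_head, over_18.]. ⇒ new: notify_finance, case_approved, eligible_subsidy.
[2] (viii) [income_below_cap :- eligible_subsidy.]. ⇒ new: income_below_cap.
[3] (iv) [adult_resident :- income_below_cap, resident.]. ⇒ new: adult_resident.
[4] (v) [enrolled_program :- adult_resident, age_verified.]. ⇒ new: enrolled_program.
Derived: enrolled_program (round 4), adult_resident (round 3), eligible_subsidy (round 1), income_below_cap (round 2). address_verified never appears in any round.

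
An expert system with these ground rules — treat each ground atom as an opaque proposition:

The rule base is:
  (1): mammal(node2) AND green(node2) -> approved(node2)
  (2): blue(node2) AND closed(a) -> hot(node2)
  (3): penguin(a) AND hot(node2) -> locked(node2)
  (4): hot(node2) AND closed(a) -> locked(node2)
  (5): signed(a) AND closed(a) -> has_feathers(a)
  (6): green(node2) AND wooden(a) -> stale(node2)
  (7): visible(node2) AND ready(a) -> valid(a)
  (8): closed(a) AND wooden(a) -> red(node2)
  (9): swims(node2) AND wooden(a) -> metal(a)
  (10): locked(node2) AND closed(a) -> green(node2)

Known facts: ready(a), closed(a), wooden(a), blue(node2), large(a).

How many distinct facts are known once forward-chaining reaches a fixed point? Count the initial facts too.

Round 1: (2) [blue(node2) AND closed(a) -> hot(node2)]; (8) [closed(a) AND wooden(a) -> red(node2)]. Adds hot(node2), red(node2).
Round 2: (4) [hot(node2) AND closed(a) -> locked(node2)]. Adds locked(node2).
Round 3: (10) [locked(node2) AND closed(a) -> green(node2)]. Adds green(node2).
Round 4: (6) [green(node2) AND wooden(a) -> stale(node2)]. Adds stale(node2).
Closure: {blue(node2), closed(a), green(node2), hot(node2), large(a), locked(node2), ready(a), red(node2), stale(node2), wooden(a)} — 10 facts.

10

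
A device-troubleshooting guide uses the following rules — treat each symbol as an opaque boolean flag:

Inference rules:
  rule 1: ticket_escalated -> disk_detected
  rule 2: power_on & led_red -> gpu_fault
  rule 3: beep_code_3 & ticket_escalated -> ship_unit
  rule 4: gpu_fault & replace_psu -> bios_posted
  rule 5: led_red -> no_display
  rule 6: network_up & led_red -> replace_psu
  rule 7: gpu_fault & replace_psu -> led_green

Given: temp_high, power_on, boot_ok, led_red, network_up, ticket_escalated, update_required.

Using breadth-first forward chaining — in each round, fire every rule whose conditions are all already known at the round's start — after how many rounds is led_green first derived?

Round 1: rule 1 [ticket_escalated -> disk_detected]; rule 2 [power_on & led_red -> gpu_fault]; rule 5 [led_red -> no_display]; rule 6 [network_up & led_red -> replace_psu]. New: disk_detected, gpu_fault, no_display, replace_psu.
Round 2: rule 4 [gpu_fault & replace_psu -> bios_posted]; rule 7 [gpu_fault & replace_psu -> led_green]. New: bios_posted, led_green.
led_green first appears in round 2.

2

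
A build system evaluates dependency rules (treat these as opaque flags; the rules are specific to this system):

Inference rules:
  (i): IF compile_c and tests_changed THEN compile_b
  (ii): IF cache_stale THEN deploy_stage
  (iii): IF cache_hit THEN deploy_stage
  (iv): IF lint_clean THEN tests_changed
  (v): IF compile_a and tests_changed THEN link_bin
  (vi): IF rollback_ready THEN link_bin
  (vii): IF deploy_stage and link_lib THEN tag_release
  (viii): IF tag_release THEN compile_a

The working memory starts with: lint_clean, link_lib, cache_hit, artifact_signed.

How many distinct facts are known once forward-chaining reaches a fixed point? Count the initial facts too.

Round 1: (iii) [IF cache_hit THEN deploy_stage]; (iv) [IF lint_clean THEN tests_changed]. Adds deploy_stage, tests_changed.
Round 2: (vii) [IF deploy_stage and link_lib THEN tag_release]. Adds tag_release.
Round 3: (viii) [IF tag_release THEN compile_a]. Adds compile_a.
Round 4: (v) [IF compile_a and tests_changed THEN link_bin]. Adds link_bin.
Closure: {artifact_signed, cache_hit, compile_a, deploy_stage, link_bin, link_lib, lint_clean, tag_release, tests_changed} — 9 facts.

9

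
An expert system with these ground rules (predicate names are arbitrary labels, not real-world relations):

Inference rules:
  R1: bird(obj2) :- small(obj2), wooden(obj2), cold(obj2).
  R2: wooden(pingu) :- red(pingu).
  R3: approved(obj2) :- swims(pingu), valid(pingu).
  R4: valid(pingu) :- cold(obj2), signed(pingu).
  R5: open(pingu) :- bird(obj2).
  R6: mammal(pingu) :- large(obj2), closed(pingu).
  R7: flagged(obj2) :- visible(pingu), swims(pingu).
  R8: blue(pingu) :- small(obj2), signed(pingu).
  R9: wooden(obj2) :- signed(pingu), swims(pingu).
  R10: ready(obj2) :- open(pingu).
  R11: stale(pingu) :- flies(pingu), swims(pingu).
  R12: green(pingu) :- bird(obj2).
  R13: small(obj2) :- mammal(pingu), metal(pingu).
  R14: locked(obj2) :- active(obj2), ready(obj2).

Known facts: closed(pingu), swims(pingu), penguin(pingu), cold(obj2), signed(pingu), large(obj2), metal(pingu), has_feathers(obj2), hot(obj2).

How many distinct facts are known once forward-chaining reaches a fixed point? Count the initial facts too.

19

Round 1: R4 [valid(pingu) :- cold(obj2), signed(pingu).]; R6 [mammal(pingu) :- large(obj2), closed(pingu).]; R9 [wooden(obj2) :- signed(pingu), swims(pingu).]. Adds valid(pingu), mammal(pingu), wooden(obj2).
Round 2: R3 [approved(obj2) :- swims(pingu), valid(pingu).]; R13 [small(obj2) :- mammal(pingu), metal(pingu).]. Adds approved(obj2), small(obj2).
Round 3: R1 [bird(obj2) :- small(obj2), wooden(obj2), cold(obj2).]; R8 [blue(pingu) :- small(obj2), signed(pingu).]. Adds bird(obj2), blue(pingu).
Round 4: R5 [open(pingu) :- bird(obj2).]; R12 [green(pingu) :- bird(obj2).]. Adds open(pingu), green(pingu).
Round 5: R10 [ready(obj2) :- open(pingu).]. Adds ready(obj2).
Closure: {approved(obj2), bird(obj2), blue(pingu), closed(pingu), cold(obj2), green(pingu), has_feathers(obj2), hot(obj2), large(obj2), mammal(pingu), metal(pingu), open(pingu), penguin(pingu), ready(obj2), signed(pingu), small(obj2), swims(pingu), valid(pingu), wooden(obj2)} — 19 facts.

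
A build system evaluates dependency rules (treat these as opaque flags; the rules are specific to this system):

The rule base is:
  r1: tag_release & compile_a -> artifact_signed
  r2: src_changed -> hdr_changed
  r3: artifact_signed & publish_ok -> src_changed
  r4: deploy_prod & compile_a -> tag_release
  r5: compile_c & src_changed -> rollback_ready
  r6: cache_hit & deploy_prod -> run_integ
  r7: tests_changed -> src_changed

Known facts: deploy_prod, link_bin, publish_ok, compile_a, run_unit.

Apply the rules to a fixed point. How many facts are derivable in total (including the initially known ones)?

Round 1: r4 [deploy_prod & compile_a -> tag_release]. Adds tag_release.
Round 2: r1 [tag_release & compile_a -> artifact_signed]. Adds artifact_signed.
Round 3: r3 [artifact_signed & publish_ok -> src_changed]. Adds src_changed.
Round 4: r2 [src_changed -> hdr_changed]. Adds hdr_changed.
Closure: {artifact_signed, compile_a, deploy_prod, hdr_changed, link_bin, publish_ok, run_unit, src_changed, tag_release} — 9 facts.

9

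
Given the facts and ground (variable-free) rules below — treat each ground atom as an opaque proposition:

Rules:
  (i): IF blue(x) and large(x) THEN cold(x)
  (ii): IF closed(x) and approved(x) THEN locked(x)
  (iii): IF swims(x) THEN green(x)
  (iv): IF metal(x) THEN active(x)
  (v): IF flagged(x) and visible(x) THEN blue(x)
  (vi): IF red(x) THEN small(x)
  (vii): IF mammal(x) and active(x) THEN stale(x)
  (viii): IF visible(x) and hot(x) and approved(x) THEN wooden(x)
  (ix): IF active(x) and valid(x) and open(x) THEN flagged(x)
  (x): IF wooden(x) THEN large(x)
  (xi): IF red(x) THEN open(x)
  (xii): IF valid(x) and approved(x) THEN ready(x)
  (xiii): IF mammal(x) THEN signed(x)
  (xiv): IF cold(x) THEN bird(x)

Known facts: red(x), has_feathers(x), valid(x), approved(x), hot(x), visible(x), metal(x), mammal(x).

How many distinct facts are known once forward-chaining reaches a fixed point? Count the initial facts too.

Round 1: (iv) [IF metal(x) THEN active(x)]; (vi) [IF red(x) THEN small(x)]; (viii) [IF visible(x) and hot(x) and approved(x) THEN wooden(x)]; (xi) [IF red(x) THEN open(x)]; (xii) [IF valid(x) and approved(x) THEN ready(x)]; (xiii) [IF mammal(x) THEN signed(x)]. Adds active(x), small(x), wooden(x), open(x), ready(x), signed(x).
Round 2: (vii) [IF mammal(x) and active(x) THEN stale(x)]; (ix) [IF active(x) and valid(x) and open(x) THEN flagged(x)]; (x) [IF wooden(x) THEN large(x)]. Adds stale(x), flagged(x), large(x).
Round 3: (v) [IF flagged(x) and visible(x) THEN blue(x)]. Adds blue(x).
Round 4: (i) [IF blue(x) and large(x) THEN cold(x)]. Adds cold(x).
Round 5: (xiv) [IF cold(x) THEN bird(x)]. Adds bird(x).
Closure: {active(x), approved(x), bird(x), blue(x), cold(x), flagged(x), has_feathers(x), hot(x), large(x), mammal(x), metal(x), open(x), ready(x), red(x), signed(x), small(x), stale(x), valid(x), visible(x), wooden(x)} — 20 facts.

20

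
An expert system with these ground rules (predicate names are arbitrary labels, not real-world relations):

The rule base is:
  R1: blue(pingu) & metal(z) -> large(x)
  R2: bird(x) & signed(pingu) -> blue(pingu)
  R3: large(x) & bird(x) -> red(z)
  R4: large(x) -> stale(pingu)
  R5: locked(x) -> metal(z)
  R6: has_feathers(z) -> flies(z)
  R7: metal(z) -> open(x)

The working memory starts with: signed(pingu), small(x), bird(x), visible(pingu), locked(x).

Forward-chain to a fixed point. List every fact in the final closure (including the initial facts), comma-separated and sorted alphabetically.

Round 1 fires R2, R5, giving blue(pingu), metal(z).
Round 2 fires R1, R7, giving large(x), open(x).
Round 3 fires R3, R4, giving red(z), stale(pingu).

bird(x), blue(pingu), large(x), locked(x), metal(z), open(x), red(z), signed(pingu), small(x), stale(pingu), visible(pingu)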